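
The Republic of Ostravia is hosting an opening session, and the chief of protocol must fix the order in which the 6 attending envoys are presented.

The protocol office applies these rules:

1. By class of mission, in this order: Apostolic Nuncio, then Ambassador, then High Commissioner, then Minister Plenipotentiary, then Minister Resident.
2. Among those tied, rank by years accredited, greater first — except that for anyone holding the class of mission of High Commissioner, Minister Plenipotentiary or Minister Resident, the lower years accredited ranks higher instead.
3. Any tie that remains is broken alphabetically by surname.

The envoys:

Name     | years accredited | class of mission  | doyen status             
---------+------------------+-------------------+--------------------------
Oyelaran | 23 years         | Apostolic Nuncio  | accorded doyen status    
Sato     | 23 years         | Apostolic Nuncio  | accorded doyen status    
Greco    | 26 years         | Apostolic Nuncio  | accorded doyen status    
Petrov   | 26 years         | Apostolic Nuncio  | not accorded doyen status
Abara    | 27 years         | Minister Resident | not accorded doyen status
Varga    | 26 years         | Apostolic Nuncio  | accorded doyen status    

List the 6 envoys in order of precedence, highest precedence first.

By class of mission: Greco, Petrov, Varga, Oyelaran and Sato (Apostolic Nuncio); then Abara (Minister Resident).
Among Greco, Petrov, Varga, Oyelaran and Sato, by years accredited (higher first): Greco, Petrov and Varga (26 years) before Oyelaran and Sato (23 years).
Among Greco, Petrov and Varga, alphabetically by surname: Greco before Petrov before Varga.
Among Oyelaran and Sato, alphabetically by surname: Oyelaran before Sato.
Full order: Greco, Petrov, Varga, Oyelaran, Sato, Abara.

Greco, Petrov, Varga, Oyelaran, Sato, Abara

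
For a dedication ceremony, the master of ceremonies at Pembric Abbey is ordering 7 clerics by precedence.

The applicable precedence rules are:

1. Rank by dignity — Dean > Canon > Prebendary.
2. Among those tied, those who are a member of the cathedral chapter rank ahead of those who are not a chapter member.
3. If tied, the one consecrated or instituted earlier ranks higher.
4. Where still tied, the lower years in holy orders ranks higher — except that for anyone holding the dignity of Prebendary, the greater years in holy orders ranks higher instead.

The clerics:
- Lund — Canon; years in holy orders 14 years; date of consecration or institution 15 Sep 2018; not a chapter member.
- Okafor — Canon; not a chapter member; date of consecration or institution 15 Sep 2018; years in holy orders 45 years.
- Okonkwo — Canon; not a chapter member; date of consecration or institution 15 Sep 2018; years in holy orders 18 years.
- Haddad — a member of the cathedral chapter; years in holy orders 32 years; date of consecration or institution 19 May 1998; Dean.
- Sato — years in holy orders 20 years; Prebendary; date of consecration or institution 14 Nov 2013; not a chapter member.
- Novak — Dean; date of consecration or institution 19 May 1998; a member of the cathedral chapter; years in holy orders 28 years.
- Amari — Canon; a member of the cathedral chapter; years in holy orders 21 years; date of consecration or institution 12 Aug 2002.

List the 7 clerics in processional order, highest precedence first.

Novak, Haddad, Amari, Lund, Okonkwo, Okafor, Sato

By dignity: Novak and Haddad (Dean); then Amari, Lund, Okonkwo and Okafor (Canon); then Sato (Prebendary).
Novak and Haddad are each a member of the cathedral chapter, so the next rule applies.
Novak and Haddad both have date of consecration or institution 19 May 1998, so the next rule applies.
Among Novak and Haddad, by years in holy orders (lower first): Novak (28 years) before Haddad (32 years).
Among Amari, Lund, Okonkwo and Okafor, a member of the cathedral chapter before not a chapter member: Amari (a member of the cathedral chapter) before Lund, Okonkwo and Okafor (not a chapter member).
Lund, Okonkwo and Okafor all have date of consecration or institution 15 Sep 2018, so the next rule applies.
Among Lund, Okonkwo and Okafor, by years in holy orders (lower first): Lund (14 years) before Okonkwo (18 years) before Okafor (45 years).
Full order: Novak, Haddad, Amari, Lund, Okonkwo, Okafor, Sato.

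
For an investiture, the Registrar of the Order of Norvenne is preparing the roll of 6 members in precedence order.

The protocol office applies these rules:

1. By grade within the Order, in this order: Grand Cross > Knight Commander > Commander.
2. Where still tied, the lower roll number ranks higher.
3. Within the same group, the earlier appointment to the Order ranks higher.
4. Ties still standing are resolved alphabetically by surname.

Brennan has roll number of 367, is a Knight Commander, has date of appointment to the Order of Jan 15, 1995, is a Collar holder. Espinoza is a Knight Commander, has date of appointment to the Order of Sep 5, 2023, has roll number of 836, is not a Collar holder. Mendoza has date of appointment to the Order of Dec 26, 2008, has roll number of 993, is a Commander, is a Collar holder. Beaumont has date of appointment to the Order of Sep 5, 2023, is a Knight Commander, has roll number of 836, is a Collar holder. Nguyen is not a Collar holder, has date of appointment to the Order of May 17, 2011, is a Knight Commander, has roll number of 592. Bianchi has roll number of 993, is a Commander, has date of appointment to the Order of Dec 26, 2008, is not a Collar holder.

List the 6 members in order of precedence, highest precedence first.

By grade within the Order: Brennan, Nguyen, Beaumont and Espinoza (Knight Commander); then Bianchi and Mendoza (Commander).
Among Brennan, Nguyen, Beaumont and Espinoza, by roll number (lower first): Brennan (367) before Nguyen (592) before Beaumont and Espinoza (836).
Beaumont and Espinoza both have date of appointment to the Order Sep 5, 2023, so the next rule applies.
Among Beaumont and Espinoza, alphabetically by surname: Beaumont before Espinoza.
Bianchi and Mendoza both have roll number 993, so the next rule applies.
Bianchi and Mendoza both have date of appointment to the Order Dec 26, 2008, so the next rule applies.
Among Bianchi and Mendoza, alphabetically by surname: Bianchi before Mendoza.
Full order: Brennan, Nguyen, Beaumont, Espinoza, Bianchi, Mendoza.

Brennan, Nguyen, Beaumont, Espinoza, Bianchi, Mendoza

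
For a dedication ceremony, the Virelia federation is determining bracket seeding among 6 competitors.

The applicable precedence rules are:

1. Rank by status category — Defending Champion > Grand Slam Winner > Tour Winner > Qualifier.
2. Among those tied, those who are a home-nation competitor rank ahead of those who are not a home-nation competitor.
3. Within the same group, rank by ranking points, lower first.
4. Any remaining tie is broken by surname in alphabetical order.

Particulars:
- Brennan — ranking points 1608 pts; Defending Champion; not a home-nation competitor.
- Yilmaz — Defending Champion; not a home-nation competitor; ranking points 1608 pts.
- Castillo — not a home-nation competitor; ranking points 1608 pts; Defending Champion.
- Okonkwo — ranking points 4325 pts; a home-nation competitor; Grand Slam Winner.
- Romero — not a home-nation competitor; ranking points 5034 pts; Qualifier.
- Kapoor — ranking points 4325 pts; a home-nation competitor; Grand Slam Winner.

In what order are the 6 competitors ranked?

By status category: Brennan, Castillo and Yilmaz (Defending Champion); then Kapoor and Okonkwo (Grand Slam Winner); then Romero (Qualifier).
Brennan, Castillo and Yilmaz are each not a home-nation competitor, so the next rule applies.
Brennan, Castillo and Yilmaz all have ranking points 1608 pts, so the next rule applies.
Among Brennan, Castillo and Yilmaz, alphabetically by surname: Brennan before Castillo before Yilmaz.
Kapoor and Okonkwo are each a home-nation competitor, so the next rule applies.
Kapoor and Okonkwo both have ranking points 4325 pts, so the next rule applies.
Among Kapoor and Okonkwo, alphabetically by surname: Kapoor before Okonkwo.
Full order: Brennan, Castillo, Yilmaz, Kapoor, Okonkwo, Romero.

Brennan, Castillo, Yilmaz, Kapoor, Okonkwo, Romero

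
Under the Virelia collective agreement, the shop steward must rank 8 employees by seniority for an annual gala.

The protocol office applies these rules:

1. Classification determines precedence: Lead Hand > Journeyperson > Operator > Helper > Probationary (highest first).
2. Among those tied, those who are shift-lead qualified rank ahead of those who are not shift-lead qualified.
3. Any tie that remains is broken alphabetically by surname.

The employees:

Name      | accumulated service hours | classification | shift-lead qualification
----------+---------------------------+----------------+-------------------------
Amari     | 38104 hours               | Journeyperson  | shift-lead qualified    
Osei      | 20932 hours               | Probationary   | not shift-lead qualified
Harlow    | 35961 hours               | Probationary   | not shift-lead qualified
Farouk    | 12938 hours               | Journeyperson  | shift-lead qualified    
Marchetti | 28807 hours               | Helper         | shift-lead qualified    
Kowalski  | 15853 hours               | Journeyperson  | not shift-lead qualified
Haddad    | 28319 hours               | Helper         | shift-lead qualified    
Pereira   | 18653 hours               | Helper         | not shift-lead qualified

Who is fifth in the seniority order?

By classification: Amari, Farouk and Kowalski (Journeyperson); then Haddad, Marchetti and Pereira (Helper); then Harlow and Osei (Probationary).
Among Amari, Farouk and Kowalski, shift-lead qualified before not shift-lead qualified: Amari and Farouk (shift-lead qualified) before Kowalski (not shift-lead qualified).
Among Amari and Farouk, alphabetically by surname: Amari before Farouk.
Among Haddad, Marchetti and Pereira, shift-lead qualified before not shift-lead qualified: Haddad and Marchetti (shift-lead qualified) before Pereira (not shift-lead qualified).
Among Haddad and Marchetti, alphabetically by surname: Haddad before Marchetti.
Harlow and Osei are each not shift-lead qualified, so the next rule applies.
Among Harlow and Osei, alphabetically by surname: Harlow before Osei.
Order: Amari, Farouk, Kowalski, Haddad, Marchetti, Pereira, Harlow, Osei.

Marchetti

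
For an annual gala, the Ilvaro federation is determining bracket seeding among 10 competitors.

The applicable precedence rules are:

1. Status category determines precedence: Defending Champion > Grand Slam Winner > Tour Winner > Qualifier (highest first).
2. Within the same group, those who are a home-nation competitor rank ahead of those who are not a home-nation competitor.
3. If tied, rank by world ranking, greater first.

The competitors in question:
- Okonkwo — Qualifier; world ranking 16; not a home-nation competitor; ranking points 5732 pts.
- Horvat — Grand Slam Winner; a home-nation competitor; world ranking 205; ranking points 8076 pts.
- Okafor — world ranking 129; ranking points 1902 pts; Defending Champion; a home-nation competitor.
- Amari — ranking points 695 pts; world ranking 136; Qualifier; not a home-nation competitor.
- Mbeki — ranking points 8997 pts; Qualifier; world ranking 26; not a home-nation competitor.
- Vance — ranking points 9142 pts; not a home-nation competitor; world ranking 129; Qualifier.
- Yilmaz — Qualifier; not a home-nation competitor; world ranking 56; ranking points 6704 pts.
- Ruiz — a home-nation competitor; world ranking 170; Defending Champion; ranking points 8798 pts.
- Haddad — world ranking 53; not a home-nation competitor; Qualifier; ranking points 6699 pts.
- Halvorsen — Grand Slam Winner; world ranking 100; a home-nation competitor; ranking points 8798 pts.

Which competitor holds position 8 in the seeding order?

By status category: Ruiz and Okafor (Defending Champion); then Horvat and Halvorsen (Grand Slam Winner); then Amari, Vance, Yilmaz, Haddad, Mbeki and Okonkwo (Qualifier).
Ruiz and Okafor are each a home-nation competitor, so the next rule applies.
Among Ruiz and Okafor, by world ranking (higher first): Ruiz (170) before Okafor (129).
Horvat and Halvorsen are each a home-nation competitor, so the next rule applies.
Among Horvat and Halvorsen, by world ranking (higher first): Horvat (205) before Halvorsen (100).
Amari, Vance, Yilmaz, Haddad, Mbeki and Okonkwo are each not a home-nation competitor, so the next rule applies.
Among Amari, Vance, Yilmaz, Haddad, Mbeki and Okonkwo, by world ranking (higher first): Amari (136) before Vance (129) before Yilmaz (56) before Haddad (53) before Mbeki (26) before Okonkwo (16).
Order: Ruiz, Okafor, Horvat, Halvorsen, Amari, Vance, Yilmaz, Haddad, Mbeki, Okonkwo.

Haddad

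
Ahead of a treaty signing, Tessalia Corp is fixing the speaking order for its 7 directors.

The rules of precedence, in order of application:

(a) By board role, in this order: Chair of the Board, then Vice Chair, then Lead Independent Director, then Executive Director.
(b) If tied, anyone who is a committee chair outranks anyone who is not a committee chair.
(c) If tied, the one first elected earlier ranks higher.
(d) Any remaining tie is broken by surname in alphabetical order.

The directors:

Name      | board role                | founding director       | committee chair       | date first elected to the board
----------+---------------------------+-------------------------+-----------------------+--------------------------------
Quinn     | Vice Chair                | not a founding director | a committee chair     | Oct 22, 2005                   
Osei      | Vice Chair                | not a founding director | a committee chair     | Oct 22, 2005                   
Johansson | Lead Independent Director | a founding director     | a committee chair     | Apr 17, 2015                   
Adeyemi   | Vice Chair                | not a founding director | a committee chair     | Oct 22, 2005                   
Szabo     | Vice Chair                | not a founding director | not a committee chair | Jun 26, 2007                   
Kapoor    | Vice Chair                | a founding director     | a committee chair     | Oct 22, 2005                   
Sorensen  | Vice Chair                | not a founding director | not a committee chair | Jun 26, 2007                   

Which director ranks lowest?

By board role: Adeyemi, Kapoor, Osei, Quinn, Sorensen and Szabo (Vice Chair); then Johansson (Lead Independent Director).
Among Adeyemi, Kapoor, Osei, Quinn, Sorensen and Szabo, a committee chair before not a committee chair: Adeyemi, Kapoor, Osei and Quinn (a committee chair) before Sorensen and Szabo (not a committee chair).
Adeyemi, Kapoor, Osei and Quinn all have date first elected to the board Oct 22, 2005, so the next rule applies.
Among Adeyemi, Kapoor, Osei and Quinn, alphabetically by surname: Adeyemi before Kapoor before Osei before Quinn.
Sorensen and Szabo both have date first elected to the board Jun 26, 2007, so the next rule applies.
Among Sorensen and Szabo, alphabetically by surname: Sorensen before Szabo.
Order: Adeyemi, Kapoor, Osei, Quinn, Sorensen, Szabo, Johansson.

Johansson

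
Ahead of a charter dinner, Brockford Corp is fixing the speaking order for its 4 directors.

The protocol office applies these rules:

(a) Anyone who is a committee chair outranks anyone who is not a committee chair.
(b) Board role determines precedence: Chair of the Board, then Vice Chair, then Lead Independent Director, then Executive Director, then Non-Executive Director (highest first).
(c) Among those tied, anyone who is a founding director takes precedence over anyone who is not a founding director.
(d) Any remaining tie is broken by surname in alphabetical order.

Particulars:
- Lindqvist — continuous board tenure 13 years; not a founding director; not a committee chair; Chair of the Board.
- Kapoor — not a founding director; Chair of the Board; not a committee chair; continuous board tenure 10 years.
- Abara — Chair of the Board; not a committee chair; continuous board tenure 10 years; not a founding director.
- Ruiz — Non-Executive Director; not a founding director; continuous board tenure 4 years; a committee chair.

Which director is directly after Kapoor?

By the first rule: Ruiz (a committee chair); then Abara, Kapoor and Lindqvist (each not a committee chair).
Abara, Kapoor and Lindqvist are each Chair of the Board, so the next rule applies.
Abara, Kapoor and Lindqvist are each not a founding director, so the next rule applies.
Among Abara, Kapoor and Lindqvist, alphabetically by surname: Abara before Kapoor before Lindqvist.
Order: Ruiz, Abara, Kapoor, Lindqvist.

Lindqvist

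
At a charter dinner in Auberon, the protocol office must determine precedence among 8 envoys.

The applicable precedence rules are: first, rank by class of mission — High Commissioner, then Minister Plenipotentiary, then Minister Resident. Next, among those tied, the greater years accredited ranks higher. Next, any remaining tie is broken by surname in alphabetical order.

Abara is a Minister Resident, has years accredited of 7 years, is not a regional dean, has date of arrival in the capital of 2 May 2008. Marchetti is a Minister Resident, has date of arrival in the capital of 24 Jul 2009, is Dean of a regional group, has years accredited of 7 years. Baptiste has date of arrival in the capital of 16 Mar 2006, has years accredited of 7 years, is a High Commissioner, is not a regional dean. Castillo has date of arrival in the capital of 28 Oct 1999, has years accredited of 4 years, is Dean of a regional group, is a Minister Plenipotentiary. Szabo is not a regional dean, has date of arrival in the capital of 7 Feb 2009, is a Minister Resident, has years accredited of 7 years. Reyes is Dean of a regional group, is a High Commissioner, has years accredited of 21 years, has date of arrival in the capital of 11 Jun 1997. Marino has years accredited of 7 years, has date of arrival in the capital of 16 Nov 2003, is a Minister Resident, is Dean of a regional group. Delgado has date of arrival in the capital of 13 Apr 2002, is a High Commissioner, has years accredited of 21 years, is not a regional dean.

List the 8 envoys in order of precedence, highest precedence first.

Delgado, Reyes, Baptiste, Castillo, Abara, Marchetti, Marino, Szabo

By class of mission: Delgado, Reyes and Baptiste (High Commissioner); then Castillo (Minister Plenipotentiary); then Abara, Marchetti, Marino and Szabo (Minister Resident).
Among Delgado, Reyes and Baptiste, by years accredited (higher first): Delgado and Reyes (21 years) before Baptiste (7 years).
Among Delgado and Reyes, alphabetically by surname: Delgado before Reyes.
Abara, Marchetti, Marino and Szabo all have years accredited 7 years, so the next rule applies.
Among Abara, Marchetti, Marino and Szabo, alphabetically by surname: Abara before Marchetti before Marino before Szabo.
Full order: Delgado, Reyes, Baptiste, Castillo, Abara, Marchetti, Marino, Szabo.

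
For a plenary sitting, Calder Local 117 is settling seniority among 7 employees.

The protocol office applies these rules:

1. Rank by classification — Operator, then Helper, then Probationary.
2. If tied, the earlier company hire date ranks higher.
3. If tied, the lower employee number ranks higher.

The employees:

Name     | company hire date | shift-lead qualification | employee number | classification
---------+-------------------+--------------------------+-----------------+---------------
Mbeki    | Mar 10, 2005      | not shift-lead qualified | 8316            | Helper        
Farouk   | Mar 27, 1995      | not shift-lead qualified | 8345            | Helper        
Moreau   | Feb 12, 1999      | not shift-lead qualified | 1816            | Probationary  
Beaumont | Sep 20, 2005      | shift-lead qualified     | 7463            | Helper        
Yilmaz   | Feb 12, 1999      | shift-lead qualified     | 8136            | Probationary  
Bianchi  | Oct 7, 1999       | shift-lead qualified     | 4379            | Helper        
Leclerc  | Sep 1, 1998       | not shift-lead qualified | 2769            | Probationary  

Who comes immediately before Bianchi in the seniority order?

Farouk

By classification: Farouk, Bianchi, Mbeki and Beaumont (Helper); then Leclerc, Moreau and Yilmaz (Probationary).
Among Farouk, Bianchi, Mbeki and Beaumont, by company hire date (earlier first): Farouk (Mar 27, 1995) before Bianchi (Oct 7, 1999) before Mbeki (Mar 10, 2005) before Beaumont (Sep 20, 2005).
Among Leclerc, Moreau and Yilmaz, by company hire date (earlier first): Leclerc (Sep 1, 1998) before Moreau and Yilmaz (Feb 12, 1999).
Among Moreau and Yilmaz, by employee number (lower first): Moreau (1816) before Yilmaz (8136).
Order: Farouk, Bianchi, Mbeki, Beaumont, Leclerc, Moreau, Yilmaz.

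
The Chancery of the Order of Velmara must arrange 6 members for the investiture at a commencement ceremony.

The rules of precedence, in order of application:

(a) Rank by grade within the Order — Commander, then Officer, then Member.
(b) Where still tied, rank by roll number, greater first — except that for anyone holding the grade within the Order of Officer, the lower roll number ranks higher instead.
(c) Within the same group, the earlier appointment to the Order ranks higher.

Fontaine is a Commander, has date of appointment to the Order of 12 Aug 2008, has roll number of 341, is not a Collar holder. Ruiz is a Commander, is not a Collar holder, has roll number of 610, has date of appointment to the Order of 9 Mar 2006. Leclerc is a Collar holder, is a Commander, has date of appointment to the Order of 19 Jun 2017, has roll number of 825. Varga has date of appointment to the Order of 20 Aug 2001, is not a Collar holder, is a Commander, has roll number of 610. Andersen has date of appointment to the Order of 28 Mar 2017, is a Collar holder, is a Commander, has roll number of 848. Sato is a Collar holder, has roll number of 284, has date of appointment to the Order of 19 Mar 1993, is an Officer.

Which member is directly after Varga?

Ruiz

By grade within the Order: Andersen, Leclerc, Varga, Ruiz and Fontaine (Commander); then Sato (Officer).
Among Andersen, Leclerc, Varga, Ruiz and Fontaine, by roll number (higher first): Andersen (848) before Leclerc (825) before Varga and Ruiz (610) before Fontaine (341).
Among Varga and Ruiz, by date of appointment to the Order (earlier first): Varga (20 Aug 2001) before Ruiz (9 Mar 2006).
Order: Andersen, Leclerc, Varga, Ruiz, Fontaine, Sato.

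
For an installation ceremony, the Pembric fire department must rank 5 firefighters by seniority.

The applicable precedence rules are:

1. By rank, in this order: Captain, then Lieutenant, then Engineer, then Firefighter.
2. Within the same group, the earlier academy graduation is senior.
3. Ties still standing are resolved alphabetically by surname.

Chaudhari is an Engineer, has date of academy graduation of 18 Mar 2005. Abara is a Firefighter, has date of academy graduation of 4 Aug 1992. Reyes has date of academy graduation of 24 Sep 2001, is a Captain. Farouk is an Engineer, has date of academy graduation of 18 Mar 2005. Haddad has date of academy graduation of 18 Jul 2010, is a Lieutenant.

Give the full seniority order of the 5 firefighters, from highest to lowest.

Reyes, Haddad, Chaudhari, Farouk, Abara

By rank: Reyes (Captain); then Haddad (Lieutenant); then Chaudhari and Farouk (Engineer); then Abara (Firefighter).
Chaudhari and Farouk both have date of academy graduation 18 Mar 2005, so the next rule applies.
Among Chaudhari and Farouk, alphabetically by surname: Chaudhari before Farouk.
Full order: Reyes, Haddad, Chaudhari, Farouk, Abara.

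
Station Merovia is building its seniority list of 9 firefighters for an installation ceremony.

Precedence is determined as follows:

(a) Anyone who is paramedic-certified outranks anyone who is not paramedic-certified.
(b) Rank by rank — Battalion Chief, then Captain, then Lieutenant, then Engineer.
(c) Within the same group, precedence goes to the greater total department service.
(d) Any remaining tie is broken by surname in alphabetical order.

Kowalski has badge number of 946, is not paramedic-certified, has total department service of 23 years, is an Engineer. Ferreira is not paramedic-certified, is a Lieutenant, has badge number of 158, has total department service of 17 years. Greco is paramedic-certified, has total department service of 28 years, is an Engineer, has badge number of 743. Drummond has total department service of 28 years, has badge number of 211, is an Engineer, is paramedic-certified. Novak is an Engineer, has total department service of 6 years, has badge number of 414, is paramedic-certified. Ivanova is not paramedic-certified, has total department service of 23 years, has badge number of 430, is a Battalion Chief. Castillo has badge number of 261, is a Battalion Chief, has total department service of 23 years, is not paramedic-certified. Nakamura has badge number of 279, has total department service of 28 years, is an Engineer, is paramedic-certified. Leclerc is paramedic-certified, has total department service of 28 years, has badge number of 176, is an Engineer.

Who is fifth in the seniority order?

By the first rule: Drummond, Greco, Leclerc, Nakamura and Novak (each paramedic-certified); then Castillo, Ivanova, Ferreira and Kowalski (each not paramedic-certified).
Drummond, Greco, Leclerc, Nakamura and Novak are each Engineer, so the next rule applies.
Among Drummond, Greco, Leclerc, Nakamura and Novak, by total department service (higher first): Drummond, Greco, Leclerc and Nakamura (28 years) before Novak (6 years).
Among Drummond, Greco, Leclerc and Nakamura, alphabetically by surname: Drummond before Greco before Leclerc before Nakamura.
Among Castillo, Ivanova, Ferreira and Kowalski, by rank: Castillo and Ivanova (Battalion Chief) before Ferreira (Lieutenant) before Kowalski (Engineer).
Castillo and Ivanova both have total department service 23 years, so the next rule applies.
Among Castillo and Ivanova, alphabetically by surname: Castillo before Ivanova.
Order: Drummond, Greco, Leclerc, Nakamura, Novak, Castillo, Ivanova, Ferreira, Kowalski.

Novak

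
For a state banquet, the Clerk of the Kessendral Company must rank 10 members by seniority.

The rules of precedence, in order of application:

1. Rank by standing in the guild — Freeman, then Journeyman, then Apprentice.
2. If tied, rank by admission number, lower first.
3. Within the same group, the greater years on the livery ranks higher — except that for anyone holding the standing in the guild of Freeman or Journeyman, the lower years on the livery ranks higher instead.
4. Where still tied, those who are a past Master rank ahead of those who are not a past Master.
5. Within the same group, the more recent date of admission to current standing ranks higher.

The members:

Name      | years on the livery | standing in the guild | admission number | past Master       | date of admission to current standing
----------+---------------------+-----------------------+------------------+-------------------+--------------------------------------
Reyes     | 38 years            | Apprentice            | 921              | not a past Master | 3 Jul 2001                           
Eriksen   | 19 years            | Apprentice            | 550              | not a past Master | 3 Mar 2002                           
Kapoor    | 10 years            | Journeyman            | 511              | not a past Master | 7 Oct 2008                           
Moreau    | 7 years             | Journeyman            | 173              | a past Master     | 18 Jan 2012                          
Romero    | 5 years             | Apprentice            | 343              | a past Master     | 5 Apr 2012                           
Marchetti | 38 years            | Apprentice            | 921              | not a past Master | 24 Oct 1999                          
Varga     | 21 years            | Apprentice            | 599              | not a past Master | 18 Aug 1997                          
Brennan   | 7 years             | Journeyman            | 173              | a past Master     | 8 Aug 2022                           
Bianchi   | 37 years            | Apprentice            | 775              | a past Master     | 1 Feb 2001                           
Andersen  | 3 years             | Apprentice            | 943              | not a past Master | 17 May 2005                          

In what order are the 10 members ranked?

By standing in the guild: Brennan, Moreau and Kapoor (Journeyman); then Romero, Eriksen, Varga, Bianchi, Reyes, Marchetti and Andersen (Apprentice).
Among Brennan, Moreau and Kapoor, by admission number (lower first): Brennan and Moreau (173) before Kapoor (511).
Brennan and Moreau both have years on the livery 7 years, so the next rule applies.
Brennan and Moreau are each a past Master, so the next rule applies.
Among Brennan and Moreau, by date of admission to current standing (later first): Brennan (8 Aug 2022) before Moreau (18 Jan 2012).
Among Romero, Eriksen, Varga, Bianchi, Reyes, Marchetti and Andersen, by admission number (lower first): Romero (343) before Eriksen (550) before Varga (599) before Bianchi (775) before Reyes and Marchetti (921) before Andersen (943).
Reyes and Marchetti both have years on the livery 38 years, so the next rule applies.
Reyes and Marchetti are each not a past Master, so the next rule applies.
Among Reyes and Marchetti, by date of admission to current standing (later first): Reyes (3 Jul 2001) before Marchetti (24 Oct 1999).
Full order: Brennan, Moreau, Kapoor, Romero, Eriksen, Varga, Bianchi, Reyes, Marchetti, Andersen.

Brennan, Moreau, Kapoor, Romero, Eriksen, Varga, Bianchi, Reyes, Marchetti, Andersen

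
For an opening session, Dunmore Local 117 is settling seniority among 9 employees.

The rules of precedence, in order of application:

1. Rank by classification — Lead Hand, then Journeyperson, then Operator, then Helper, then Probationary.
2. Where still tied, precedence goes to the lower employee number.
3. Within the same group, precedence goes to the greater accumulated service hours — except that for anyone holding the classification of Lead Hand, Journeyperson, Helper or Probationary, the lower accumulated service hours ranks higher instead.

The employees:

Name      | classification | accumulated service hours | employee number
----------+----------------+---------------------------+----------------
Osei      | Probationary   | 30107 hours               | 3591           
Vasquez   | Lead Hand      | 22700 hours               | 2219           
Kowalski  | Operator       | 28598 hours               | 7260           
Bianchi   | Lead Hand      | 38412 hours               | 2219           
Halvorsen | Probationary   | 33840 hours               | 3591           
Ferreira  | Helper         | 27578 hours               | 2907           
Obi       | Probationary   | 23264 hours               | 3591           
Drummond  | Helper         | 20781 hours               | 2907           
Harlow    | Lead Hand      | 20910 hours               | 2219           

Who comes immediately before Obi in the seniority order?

By classification: Harlow, Vasquez and Bianchi (Lead Hand); then Kowalski (Operator); then Drummond and Ferreira (Helper); then Obi, Osei and Halvorsen (Probationary).
Harlow, Vasquez and Bianchi all have employee number 2219, so the next rule applies.
Among Harlow, Vasquez and Bianchi, by accumulated service hours (lower first) (reversed rule for this group): Harlow (20910 hours) before Vasquez (22700 hours) before Bianchi (38412 hours).
Drummond and Ferreira both have employee number 2907, so the next rule applies.
Among Drummond and Ferreira, by accumulated service hours (lower first) (reversed rule for this group): Drummond (20781 hours) before Ferreira (27578 hours).
Obi, Osei and Halvorsen all have employee number 3591, so the next rule applies.
Among Obi, Osei and Halvorsen, by accumulated service hours (lower first) (reversed rule for this group): Obi (23264 hours) before Osei (30107 hours) before Halvorsen (33840 hours).
Order: Harlow, Vasquez, Bianchi, Kowalski, Drummond, Ferreira, Obi, Osei, Halvorsen.

Ferreira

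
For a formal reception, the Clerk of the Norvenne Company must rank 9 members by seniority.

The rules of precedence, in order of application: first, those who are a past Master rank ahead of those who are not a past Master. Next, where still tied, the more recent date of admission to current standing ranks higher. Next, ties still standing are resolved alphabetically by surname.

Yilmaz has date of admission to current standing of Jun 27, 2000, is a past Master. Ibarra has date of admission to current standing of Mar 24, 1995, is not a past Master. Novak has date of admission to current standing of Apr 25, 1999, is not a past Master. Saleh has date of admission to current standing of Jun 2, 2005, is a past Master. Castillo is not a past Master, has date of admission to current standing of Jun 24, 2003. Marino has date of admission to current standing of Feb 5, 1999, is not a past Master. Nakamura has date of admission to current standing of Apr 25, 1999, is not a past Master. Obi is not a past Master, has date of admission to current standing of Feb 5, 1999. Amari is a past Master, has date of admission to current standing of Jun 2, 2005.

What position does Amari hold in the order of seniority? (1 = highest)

1

By the first rule: Amari, Saleh and Yilmaz (each a past Master); then Castillo, Nakamura, Novak, Marino, Obi and Ibarra (each not a past Master).
Among Amari, Saleh and Yilmaz, by date of admission to current standing (later first): Amari and Saleh (Jun 2, 2005) before Yilmaz (Jun 27, 2000).
Among Amari and Saleh, alphabetically by surname: Amari before Saleh.
Among Castillo, Nakamura, Novak, Marino, Obi and Ibarra, by date of admission to current standing (later first): Castillo (Jun 24, 2003) before Nakamura and Novak (Apr 25, 1999) before Marino and Obi (Feb 5, 1999) before Ibarra (Mar 24, 1995).
Among Nakamura and Novak, alphabetically by surname: Nakamura before Novak.
Among Marino and Obi, alphabetically by surname: Marino before Obi.
Order: Amari, Saleh, Yilmaz, Castillo, Nakamura, Novak, Marino, Obi, Ibarra. So position 1.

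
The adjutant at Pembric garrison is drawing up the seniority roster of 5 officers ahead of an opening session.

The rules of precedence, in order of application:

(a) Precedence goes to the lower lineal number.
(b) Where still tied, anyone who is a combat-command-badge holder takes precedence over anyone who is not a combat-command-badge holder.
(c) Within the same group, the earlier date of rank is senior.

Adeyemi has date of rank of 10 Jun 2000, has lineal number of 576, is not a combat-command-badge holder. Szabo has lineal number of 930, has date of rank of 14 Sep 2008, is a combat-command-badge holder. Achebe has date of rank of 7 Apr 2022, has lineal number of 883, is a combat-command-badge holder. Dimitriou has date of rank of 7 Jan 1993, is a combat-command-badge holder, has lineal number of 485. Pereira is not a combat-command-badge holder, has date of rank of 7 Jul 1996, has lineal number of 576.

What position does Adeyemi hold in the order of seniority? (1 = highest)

3

By lineal number (lower first): Dimitriou (485); then Pereira and Adeyemi (both 576); then Achebe (883); then Szabo (930).
Pereira and Adeyemi are each not a combat-command-badge holder, so the next rule applies.
Among Pereira and Adeyemi, by date of rank (earlier first): Pereira (7 Jul 1996) before Adeyemi (10 Jun 2000).
Order: Dimitriou, Pereira, Adeyemi, Achebe, Szabo. So position 3.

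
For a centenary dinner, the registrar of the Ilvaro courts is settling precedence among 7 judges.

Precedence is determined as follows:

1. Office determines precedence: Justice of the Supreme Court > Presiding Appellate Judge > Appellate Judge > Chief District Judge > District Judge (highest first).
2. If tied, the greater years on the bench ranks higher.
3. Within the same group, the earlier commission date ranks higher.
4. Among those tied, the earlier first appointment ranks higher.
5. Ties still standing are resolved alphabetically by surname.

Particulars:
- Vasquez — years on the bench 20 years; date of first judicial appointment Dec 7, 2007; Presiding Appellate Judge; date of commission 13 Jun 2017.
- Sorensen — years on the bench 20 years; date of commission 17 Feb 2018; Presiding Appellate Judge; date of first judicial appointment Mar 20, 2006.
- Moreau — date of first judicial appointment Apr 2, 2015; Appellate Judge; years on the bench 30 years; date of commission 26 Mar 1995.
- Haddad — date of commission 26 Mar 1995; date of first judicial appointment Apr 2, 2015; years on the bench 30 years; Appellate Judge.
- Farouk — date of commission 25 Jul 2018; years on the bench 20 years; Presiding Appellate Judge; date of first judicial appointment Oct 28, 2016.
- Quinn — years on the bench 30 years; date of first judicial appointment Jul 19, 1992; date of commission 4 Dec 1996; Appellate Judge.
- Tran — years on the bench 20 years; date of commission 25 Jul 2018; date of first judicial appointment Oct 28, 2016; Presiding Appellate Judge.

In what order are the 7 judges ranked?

By office: Vasquez, Sorensen, Farouk and Tran (Presiding Appellate Judge); then Haddad, Moreau and Quinn (Appellate Judge).
Vasquez, Sorensen, Farouk and Tran all have years on the bench 20 years, so the next rule applies.
Among Vasquez, Sorensen, Farouk and Tran, by date of commission (earlier first): Vasquez (13 Jun 2017) before Sorensen (17 Feb 2018) before Farouk and Tran (25 Jul 2018).
Farouk and Tran both have date of first judicial appointment Oct 28, 2016, so the next rule applies.
Among Farouk and Tran, alphabetically by surname: Farouk before Tran.
Haddad, Moreau and Quinn all have years on the bench 30 years, so the next rule applies.
Among Haddad, Moreau and Quinn, by date of commission (earlier first): Haddad and Moreau (26 Mar 1995) before Quinn (4 Dec 1996).
Haddad and Moreau both have date of first judicial appointment Apr 2, 2015, so the next rule applies.
Among Haddad and Moreau, alphabetically by surname: Haddad before Moreau.
Full order: Vasquez, Sorensen, Farouk, Tran, Haddad, Moreau, Quinn.

Vasquez, Sorensen, Farouk, Tran, Haddad, Moreau, Quinn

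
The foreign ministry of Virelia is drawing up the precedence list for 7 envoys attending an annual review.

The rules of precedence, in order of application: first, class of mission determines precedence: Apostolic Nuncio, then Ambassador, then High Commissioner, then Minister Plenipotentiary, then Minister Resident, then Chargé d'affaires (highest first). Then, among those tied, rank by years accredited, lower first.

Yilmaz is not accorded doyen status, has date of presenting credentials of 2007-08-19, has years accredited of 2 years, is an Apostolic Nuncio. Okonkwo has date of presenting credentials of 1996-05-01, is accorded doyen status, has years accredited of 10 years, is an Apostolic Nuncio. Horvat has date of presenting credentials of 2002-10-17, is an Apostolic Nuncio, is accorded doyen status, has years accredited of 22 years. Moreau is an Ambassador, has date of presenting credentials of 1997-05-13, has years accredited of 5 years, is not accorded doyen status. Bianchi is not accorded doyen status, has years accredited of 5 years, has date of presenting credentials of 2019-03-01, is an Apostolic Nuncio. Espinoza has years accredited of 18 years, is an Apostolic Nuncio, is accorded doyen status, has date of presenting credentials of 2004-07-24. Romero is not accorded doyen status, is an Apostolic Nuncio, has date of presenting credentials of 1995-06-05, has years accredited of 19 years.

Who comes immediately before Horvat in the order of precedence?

Romero

By class of mission: Yilmaz, Bianchi, Okonkwo, Espinoza, Romero and Horvat (Apostolic Nuncio); then Moreau (Ambassador).
Among Yilmaz, Bianchi, Okonkwo, Espinoza, Romero and Horvat, by years accredited (lower first): Yilmaz (2 years) before Bianchi (5 years) before Okonkwo (10 years) before Espinoza (18 years) before Romero (19 years) before Horvat (22 years).
Order: Yilmaz, Bianchi, Okonkwo, Espinoza, Romero, Horvat, Moreau.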